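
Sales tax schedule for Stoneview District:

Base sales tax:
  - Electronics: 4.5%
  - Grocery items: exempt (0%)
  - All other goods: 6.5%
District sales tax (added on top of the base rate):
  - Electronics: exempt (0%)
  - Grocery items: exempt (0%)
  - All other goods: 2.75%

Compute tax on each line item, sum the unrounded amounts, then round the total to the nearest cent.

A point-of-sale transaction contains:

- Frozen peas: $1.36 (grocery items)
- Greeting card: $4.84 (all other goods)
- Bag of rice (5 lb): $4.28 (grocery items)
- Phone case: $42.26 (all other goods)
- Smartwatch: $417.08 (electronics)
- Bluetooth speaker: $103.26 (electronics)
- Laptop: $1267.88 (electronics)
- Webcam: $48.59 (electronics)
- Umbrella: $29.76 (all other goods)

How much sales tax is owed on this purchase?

$89.77

Frozen peas $1.36: grocery items → 0% + 0% district = 0% → $0.00
Greeting card $4.84: all other goods → 6.5% + 2.75% district = 9.25% → $0.4477
Bag of rice (5 lb) $4.28: grocery items → 0% + 0% district = 0% → $0.00
Phone case $42.26: all other goods → 6.5% + 2.75% district = 9.25% → $3.90905
Smartwatch $417.08: electronics → 4.5% + 0% district = 4.5% → $18.7686
Bluetooth speaker $103.26: electronics → 4.5% + 0% district = 4.5% → $4.6467
Laptop $1267.88: electronics → 4.5% + 0% district = 4.5% → $57.0546
Webcam $48.59: electronics → 4.5% + 0% district = 4.5% → $2.18655
Umbrella $29.76: all other goods → 6.5% + 2.75% district = 9.25% → $2.7528
Unrounded tax sum = $89.766 → $89.77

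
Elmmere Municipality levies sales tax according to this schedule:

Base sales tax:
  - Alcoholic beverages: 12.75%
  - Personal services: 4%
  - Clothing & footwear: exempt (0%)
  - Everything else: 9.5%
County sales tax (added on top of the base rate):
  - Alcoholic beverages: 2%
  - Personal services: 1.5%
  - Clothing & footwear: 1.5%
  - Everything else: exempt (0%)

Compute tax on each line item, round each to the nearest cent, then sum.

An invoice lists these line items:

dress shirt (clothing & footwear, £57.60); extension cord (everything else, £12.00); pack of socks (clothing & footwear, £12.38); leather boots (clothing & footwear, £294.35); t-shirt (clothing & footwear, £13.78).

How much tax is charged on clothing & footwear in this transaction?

Dress shirt £57.60: clothing & footwear → 0% + 1.5% county = 1.5% → £0.86
Pack of socks £12.38: clothing & footwear → 0% + 1.5% county = 1.5% → £0.19
Leather boots £294.35: clothing & footwear → 0% + 1.5% county = 1.5% → £4.42
T-shirt £13.78: clothing & footwear → 0% + 1.5% county = 1.5% → £0.21
Tax on clothing & footwear = £0.86 + £0.19 + £4.42 + £0.21 = £5.68

£5.68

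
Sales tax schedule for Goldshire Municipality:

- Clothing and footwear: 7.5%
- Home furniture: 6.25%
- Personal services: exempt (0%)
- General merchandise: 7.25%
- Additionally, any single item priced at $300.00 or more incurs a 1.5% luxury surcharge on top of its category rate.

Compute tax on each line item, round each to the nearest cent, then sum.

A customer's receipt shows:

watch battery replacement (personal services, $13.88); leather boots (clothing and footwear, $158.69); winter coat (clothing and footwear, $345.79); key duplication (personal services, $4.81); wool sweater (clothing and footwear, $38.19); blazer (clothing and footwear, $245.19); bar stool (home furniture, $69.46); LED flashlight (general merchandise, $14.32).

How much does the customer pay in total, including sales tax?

$959.98

Watch battery replacement $13.88: personal services → 0% → $0.00
Leather boots $158.69: clothing and footwear → 7.5% → $11.90
Winter coat $345.79: clothing and footwear → 7.5% + 1.5% surcharge = 9% → $31.12
Key duplication $4.81: personal services → 0% → $0.00
Wool sweater $38.19: clothing and footwear → 7.5% → $2.86
Blazer $245.19: clothing and footwear → 7.5% → $18.39
Bar stool $69.46: home furniture → 6.25% → $4.34
LED flashlight $14.32: general merchandise → 7.25% → $1.04
Subtotal = $890.33; tax = $69.65; total due = $959.98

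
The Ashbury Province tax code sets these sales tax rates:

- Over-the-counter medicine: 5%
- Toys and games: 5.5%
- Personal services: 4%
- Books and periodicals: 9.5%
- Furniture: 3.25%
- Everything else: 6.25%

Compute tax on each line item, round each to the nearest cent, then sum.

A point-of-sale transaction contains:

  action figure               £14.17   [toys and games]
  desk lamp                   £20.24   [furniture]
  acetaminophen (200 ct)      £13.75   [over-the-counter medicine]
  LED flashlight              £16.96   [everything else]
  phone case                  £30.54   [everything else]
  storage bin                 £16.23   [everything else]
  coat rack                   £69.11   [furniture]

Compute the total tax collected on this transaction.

£8.36

Action figure £14.17: toys and games → 5.5% → £0.78
Desk lamp £20.24: furniture → 3.25% → £0.66
Acetaminophen (200 ct) £13.75: over-the-counter medicine → 5% → £0.69
LED flashlight £16.96: everything else → 6.25% → £1.06
Phone case £30.54: everything else → 6.25% → £1.91
Storage bin £16.23: everything else → 6.25% → £1.01
Coat rack £69.11: furniture → 3.25% → £2.25
Total tax = £0.78 + £0.66 + £0.69 + £1.06 + £1.91 + £1.01 + £2.25 = £8.36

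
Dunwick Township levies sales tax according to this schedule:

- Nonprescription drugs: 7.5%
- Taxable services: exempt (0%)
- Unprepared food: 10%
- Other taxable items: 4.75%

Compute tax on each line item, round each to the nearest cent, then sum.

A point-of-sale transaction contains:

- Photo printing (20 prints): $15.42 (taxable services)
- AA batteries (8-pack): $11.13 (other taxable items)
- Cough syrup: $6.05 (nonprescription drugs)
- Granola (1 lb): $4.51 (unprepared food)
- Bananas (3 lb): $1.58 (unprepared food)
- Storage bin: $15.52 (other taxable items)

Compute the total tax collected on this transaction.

Photo printing (20 prints) $15.42: taxable services → 0% → $0.00
AA batteries (8-pack) $11.13: other taxable items → 4.75% → $0.53
Cough syrup $6.05: nonprescription drugs → 7.5% → $0.45
Granola (1 lb) $4.51: unprepared food → 10% → $0.45
Bananas (3 lb) $1.58: unprepared food → 10% → $0.16
Storage bin $15.52: other taxable items → 4.75% → $0.74
Total tax = $0.53 + $0.45 + $0.45 + $0.16 + $0.74 = $2.33

$2.33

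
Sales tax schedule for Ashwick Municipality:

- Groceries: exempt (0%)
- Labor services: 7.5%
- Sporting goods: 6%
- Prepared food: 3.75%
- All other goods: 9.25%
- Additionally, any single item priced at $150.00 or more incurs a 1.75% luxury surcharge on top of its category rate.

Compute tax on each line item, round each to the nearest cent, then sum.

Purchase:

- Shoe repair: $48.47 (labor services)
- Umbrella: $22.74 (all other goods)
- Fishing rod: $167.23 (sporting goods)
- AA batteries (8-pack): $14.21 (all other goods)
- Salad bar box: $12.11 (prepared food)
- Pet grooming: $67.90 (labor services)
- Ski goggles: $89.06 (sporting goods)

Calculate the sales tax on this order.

Shoe repair $48.47: labor services → 7.5% → $3.64
Umbrella $22.74: all other goods → 9.25% → $2.10
Fishing rod $167.23: sporting goods → 6% + 1.75% surcharge = 7.75% → $12.96
AA batteries (8-pack) $14.21: all other goods → 9.25% → $1.31
Salad bar box $12.11: prepared food → 3.75% → $0.45
Pet grooming $67.90: labor services → 7.5% → $5.09
Ski goggles $89.06: sporting goods → 6% → $5.34
Total tax = $3.64 + $2.10 + $12.96 + $1.31 + $0.45 + $5.09 + $5.34 = $30.89

$30.89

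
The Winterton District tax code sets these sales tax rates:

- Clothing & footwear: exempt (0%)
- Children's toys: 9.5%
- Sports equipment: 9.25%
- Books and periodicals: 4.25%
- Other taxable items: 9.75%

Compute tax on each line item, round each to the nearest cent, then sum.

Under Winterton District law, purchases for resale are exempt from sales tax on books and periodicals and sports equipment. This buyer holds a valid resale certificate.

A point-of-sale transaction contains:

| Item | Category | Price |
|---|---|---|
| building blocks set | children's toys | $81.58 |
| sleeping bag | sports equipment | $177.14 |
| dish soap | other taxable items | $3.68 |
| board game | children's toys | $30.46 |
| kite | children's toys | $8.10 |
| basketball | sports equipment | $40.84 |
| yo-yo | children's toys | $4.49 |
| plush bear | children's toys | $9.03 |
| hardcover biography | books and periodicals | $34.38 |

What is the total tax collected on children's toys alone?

Building blocks set $81.58: children's toys → 9.5% → $7.75
Board game $30.46: children's toys → 9.5% → $2.89
Kite $8.10: children's toys → 9.5% → $0.77
Yo-yo $4.49: children's toys → 9.5% → $0.43
Plush bear $9.03: children's toys → 9.5% → $0.86
Tax on children's toys = $7.75 + $2.89 + $0.77 + $0.43 + $0.86 = $12.70

$12.70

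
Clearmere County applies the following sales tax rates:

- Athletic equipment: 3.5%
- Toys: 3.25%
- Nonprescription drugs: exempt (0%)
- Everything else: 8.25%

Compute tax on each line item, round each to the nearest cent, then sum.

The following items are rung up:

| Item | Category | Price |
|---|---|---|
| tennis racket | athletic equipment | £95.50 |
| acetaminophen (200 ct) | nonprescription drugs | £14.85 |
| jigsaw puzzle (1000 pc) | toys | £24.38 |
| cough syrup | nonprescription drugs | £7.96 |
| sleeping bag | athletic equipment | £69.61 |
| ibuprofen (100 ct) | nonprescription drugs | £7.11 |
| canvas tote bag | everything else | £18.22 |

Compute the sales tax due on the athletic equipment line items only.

£5.78

Tennis racket £95.50: athletic equipment → 3.5% → £3.34
Sleeping bag £69.61: athletic equipment → 3.5% → £2.44
Tax on athletic equipment = £3.34 + £2.44 = £5.78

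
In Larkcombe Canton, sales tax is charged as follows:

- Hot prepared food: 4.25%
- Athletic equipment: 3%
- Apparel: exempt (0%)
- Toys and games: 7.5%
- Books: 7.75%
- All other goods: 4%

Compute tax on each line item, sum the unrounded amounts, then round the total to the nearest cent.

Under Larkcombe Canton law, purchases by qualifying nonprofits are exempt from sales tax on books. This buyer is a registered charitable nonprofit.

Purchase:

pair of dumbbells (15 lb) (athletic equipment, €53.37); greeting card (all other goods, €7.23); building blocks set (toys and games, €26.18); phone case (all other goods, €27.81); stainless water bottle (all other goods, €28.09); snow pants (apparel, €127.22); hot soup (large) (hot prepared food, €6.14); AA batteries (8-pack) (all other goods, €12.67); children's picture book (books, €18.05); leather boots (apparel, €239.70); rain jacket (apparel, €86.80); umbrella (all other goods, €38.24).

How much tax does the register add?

Pair of dumbbells (15 lb) €53.37: athletic equipment → 3% → €1.6011
Greeting card €7.23: all other goods → 4% → €0.2892
Building blocks set €26.18: toys and games → 7.5% → €1.9635
Phone case €27.81: all other goods → 4% → €1.1124
Stainless water bottle €28.09: all other goods → 4% → €1.1236
Snow pants €127.22: apparel → 0% → €0.00
Hot soup (large) €6.14: hot prepared food → 4.25% → €0.26095
AA batteries (8-pack) €12.67: all other goods → 4% → €0.5068
Children's picture book €18.05: books, buyer-exempt → 0% → €0.00
Leather boots €239.70: apparel → 0% → €0.00
Rain jacket €86.80: apparel → 0% → €0.00
Umbrella €38.24: all other goods → 4% → €1.5296
Unrounded tax sum = €8.38715 → €8.39

€8.39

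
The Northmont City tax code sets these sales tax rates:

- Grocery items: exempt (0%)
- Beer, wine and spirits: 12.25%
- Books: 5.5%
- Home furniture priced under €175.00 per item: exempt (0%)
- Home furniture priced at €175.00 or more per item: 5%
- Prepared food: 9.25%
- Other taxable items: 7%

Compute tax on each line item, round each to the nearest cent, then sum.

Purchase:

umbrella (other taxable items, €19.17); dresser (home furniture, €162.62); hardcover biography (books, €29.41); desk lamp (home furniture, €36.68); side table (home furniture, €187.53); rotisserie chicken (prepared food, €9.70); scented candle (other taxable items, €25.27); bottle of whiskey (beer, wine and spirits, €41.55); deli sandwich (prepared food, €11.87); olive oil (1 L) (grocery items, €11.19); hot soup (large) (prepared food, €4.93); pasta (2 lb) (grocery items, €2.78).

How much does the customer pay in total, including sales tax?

Umbrella €19.17: other taxable items → 7% → €1.34
Dresser €162.62: home furniture, under €175.00 → 0% → €0.00
Hardcover biography €29.41: books → 5.5% → €1.62
Desk lamp €36.68: home furniture, under €175.00 → 0% → €0.00
Side table €187.53: home furniture, €175.00 or more → 5% → €9.38
Rotisserie chicken €9.70: prepared food → 9.25% → €0.90
Scented candle €25.27: other taxable items → 7% → €1.77
Bottle of whiskey €41.55: beer, wine and spirits → 12.25% → €5.09
Deli sandwich €11.87: prepared food → 9.25% → €1.10
Olive oil (1 L) €11.19: grocery items → 0% → €0.00
Hot soup (large) €4.93: prepared food → 9.25% → €0.46
Pasta (2 lb) €2.78: grocery items → 0% → €0.00
Subtotal = €542.70; tax = €21.66; total due = €564.36

€564.36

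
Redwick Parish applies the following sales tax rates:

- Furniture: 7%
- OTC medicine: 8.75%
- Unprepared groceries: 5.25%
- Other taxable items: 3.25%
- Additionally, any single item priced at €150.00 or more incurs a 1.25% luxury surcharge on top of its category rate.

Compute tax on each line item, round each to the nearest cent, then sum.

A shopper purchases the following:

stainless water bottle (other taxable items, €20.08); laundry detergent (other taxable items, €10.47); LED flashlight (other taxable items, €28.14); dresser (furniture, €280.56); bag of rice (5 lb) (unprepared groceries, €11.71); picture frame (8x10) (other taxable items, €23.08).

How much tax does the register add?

Stainless water bottle €20.08: other taxable items → 3.25% → €0.65
Laundry detergent €10.47: other taxable items → 3.25% → €0.34
LED flashlight €28.14: other taxable items → 3.25% → €0.91
Dresser €280.56: furniture → 7% + 1.25% surcharge = 8.25% → €23.15
Bag of rice (5 lb) €11.71: unprepared groceries → 5.25% → €0.61
Picture frame (8x10) €23.08: other taxable items → 3.25% → €0.75
Total tax = €0.65 + €0.34 + €0.91 + €23.15 + €0.61 + €0.75 = €26.41

€26.41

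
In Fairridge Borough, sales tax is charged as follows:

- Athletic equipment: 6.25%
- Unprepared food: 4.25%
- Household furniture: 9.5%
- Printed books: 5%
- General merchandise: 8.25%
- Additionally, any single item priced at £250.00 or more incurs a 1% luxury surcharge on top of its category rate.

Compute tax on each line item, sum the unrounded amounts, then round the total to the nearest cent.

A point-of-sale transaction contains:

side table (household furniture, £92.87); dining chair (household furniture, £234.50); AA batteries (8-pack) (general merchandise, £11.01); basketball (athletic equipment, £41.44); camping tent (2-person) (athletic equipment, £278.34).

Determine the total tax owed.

£54.78

Side table £92.87: household furniture → 9.5% → £8.82265
Dining chair £234.50: household furniture → 9.5% → £22.2775
AA batteries (8-pack) £11.01: general merchandise → 8.25% → £0.908325
Basketball £41.44: athletic equipment → 6.25% → £2.59
Camping tent (2-person) £278.34: athletic equipment → 6.25% + 1% surcharge = 7.25% → £20.17965
Unrounded tax sum = £54.778125 → £54.78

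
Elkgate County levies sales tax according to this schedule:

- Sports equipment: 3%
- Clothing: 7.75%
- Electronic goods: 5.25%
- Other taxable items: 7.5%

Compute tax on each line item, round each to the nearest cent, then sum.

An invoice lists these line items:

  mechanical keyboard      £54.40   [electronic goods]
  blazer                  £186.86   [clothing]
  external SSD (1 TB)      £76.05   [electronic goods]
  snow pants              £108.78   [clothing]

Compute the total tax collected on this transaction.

Mechanical keyboard £54.40: electronic goods → 5.25% → £2.86
Blazer £186.86: clothing → 7.75% → £14.48
External SSD (1 TB) £76.05: electronic goods → 5.25% → £3.99
Snow pants £108.78: clothing → 7.75% → £8.43
Total tax = £2.86 + £14.48 + £3.99 + £8.43 = £29.76

£29.76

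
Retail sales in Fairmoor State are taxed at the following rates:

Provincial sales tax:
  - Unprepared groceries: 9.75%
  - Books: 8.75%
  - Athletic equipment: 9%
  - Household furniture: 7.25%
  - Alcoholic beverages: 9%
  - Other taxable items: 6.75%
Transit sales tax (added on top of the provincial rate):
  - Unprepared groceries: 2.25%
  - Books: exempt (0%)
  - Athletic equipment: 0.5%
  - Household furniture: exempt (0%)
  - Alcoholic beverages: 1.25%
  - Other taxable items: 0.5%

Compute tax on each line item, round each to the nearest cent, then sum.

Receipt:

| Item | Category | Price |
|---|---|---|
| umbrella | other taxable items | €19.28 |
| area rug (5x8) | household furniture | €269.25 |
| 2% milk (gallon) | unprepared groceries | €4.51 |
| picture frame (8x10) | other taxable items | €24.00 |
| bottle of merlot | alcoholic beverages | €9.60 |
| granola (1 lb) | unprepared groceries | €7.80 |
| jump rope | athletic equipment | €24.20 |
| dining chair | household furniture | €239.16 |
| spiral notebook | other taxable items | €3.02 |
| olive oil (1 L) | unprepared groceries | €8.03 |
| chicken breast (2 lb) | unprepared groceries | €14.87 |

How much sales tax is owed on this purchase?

€47.72

Umbrella €19.28: other taxable items → 6.75% + 0.5% transit = 7.25% → €1.40
Area rug (5x8) €269.25: household furniture → 7.25% + 0% transit = 7.25% → €19.52
2% milk (gallon) €4.51: unprepared groceries → 9.75% + 2.25% transit = 12% → €0.54
Picture frame (8x10) €24.00: other taxable items → 6.75% + 0.5% transit = 7.25% → €1.74
Bottle of merlot €9.60: alcoholic beverages → 9% + 1.25% transit = 10.25% → €0.98
Granola (1 lb) €7.80: unprepared groceries → 9.75% + 2.25% transit = 12% → €0.94
Jump rope €24.20: athletic equipment → 9% + 0.5% transit = 9.5% → €2.30
Dining chair €239.16: household furniture → 7.25% + 0% transit = 7.25% → €17.34
Spiral notebook €3.02: other taxable items → 6.75% + 0.5% transit = 7.25% → €0.22
Olive oil (1 L) €8.03: unprepared groceries → 9.75% + 2.25% transit = 12% → €0.96
Chicken breast (2 lb) €14.87: unprepared groceries → 9.75% + 2.25% transit = 12% → €1.78
Total tax = €1.40 + €19.52 + €0.54 + €1.74 + €0.98 + €0.94 + €2.30 + €17.34 + €0.22 + €0.96 + €1.78 = €47.72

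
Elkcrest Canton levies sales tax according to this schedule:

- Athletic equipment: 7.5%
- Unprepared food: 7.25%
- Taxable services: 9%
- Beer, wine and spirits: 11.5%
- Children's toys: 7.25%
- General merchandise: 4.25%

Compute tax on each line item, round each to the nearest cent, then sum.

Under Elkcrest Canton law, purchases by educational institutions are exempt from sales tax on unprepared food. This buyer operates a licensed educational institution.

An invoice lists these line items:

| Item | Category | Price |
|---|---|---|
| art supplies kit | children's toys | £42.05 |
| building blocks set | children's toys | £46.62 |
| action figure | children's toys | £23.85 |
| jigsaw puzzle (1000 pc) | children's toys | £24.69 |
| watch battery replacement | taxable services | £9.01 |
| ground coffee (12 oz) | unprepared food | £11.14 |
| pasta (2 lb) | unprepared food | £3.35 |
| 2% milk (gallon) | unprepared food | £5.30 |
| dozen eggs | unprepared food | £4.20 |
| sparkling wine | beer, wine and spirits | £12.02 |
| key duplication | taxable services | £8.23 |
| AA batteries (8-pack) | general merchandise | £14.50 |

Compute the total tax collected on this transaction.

£13.50

Art supplies kit £42.05: children's toys → 7.25% → £3.05
Building blocks set £46.62: children's toys → 7.25% → £3.38
Action figure £23.85: children's toys → 7.25% → £1.73
Jigsaw puzzle (1000 pc) £24.69: children's toys → 7.25% → £1.79
Watch battery replacement £9.01: taxable services → 9% → £0.81
Ground coffee (12 oz) £11.14: unprepared food, buyer-exempt → 0% → £0.00
Pasta (2 lb) £3.35: unprepared food, buyer-exempt → 0% → £0.00
2% milk (gallon) £5.30: unprepared food, buyer-exempt → 0% → £0.00
Dozen eggs £4.20: unprepared food, buyer-exempt → 0% → £0.00
Sparkling wine £12.02: beer, wine and spirits → 11.5% → £1.38
Key duplication £8.23: taxable services → 9% → £0.74
AA batteries (8-pack) £14.50: general merchandise → 4.25% → £0.62
Total tax = £3.05 + £3.38 + £1.73 + £1.79 + £0.81 + £1.38 + £0.74 + £0.62 = £13.50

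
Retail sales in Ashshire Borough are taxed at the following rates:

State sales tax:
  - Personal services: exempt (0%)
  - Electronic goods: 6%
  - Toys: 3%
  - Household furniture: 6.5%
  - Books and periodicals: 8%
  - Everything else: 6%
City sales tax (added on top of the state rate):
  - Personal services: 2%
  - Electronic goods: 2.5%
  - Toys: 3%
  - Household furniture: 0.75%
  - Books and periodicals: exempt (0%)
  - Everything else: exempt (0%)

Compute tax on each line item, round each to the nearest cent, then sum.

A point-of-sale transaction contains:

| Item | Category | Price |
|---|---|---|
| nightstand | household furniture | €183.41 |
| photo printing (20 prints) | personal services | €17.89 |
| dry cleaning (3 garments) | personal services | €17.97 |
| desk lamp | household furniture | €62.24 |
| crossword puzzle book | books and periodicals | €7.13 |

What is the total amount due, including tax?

€307.74

Nightstand €183.41: household furniture → 6.5% + 0.75% city = 7.25% → €13.30
Photo printing (20 prints) €17.89: personal services → 0% + 2% city = 2% → €0.36
Dry cleaning (3 garments) €17.97: personal services → 0% + 2% city = 2% → €0.36
Desk lamp €62.24: household furniture → 6.5% + 0.75% city = 7.25% → €4.51
Crossword puzzle book €7.13: books and periodicals → 8% + 0% city = 8% → €0.57
Subtotal = €288.64; tax = €19.10; total due = €307.74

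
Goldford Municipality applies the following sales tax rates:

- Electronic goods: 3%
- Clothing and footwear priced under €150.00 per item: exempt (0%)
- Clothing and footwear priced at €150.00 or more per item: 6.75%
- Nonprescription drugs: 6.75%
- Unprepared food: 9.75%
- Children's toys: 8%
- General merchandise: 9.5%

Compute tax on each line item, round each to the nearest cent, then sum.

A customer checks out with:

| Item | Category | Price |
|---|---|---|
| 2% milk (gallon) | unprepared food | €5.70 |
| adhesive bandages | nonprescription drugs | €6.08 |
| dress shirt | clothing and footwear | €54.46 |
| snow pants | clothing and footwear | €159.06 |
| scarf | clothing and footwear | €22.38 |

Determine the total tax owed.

2% milk (gallon) €5.70: unprepared food → 9.75% → €0.56
Adhesive bandages €6.08: nonprescription drugs → 6.75% → €0.41
Dress shirt €54.46: clothing and footwear, under €150.00 → 0% → €0.00
Snow pants €159.06: clothing and footwear, €150.00 or more → 6.75% → €10.74
Scarf €22.38: clothing and footwear, under €150.00 → 0% → €0.00
Total tax = €0.56 + €0.41 + €10.74 = €11.71

€11.71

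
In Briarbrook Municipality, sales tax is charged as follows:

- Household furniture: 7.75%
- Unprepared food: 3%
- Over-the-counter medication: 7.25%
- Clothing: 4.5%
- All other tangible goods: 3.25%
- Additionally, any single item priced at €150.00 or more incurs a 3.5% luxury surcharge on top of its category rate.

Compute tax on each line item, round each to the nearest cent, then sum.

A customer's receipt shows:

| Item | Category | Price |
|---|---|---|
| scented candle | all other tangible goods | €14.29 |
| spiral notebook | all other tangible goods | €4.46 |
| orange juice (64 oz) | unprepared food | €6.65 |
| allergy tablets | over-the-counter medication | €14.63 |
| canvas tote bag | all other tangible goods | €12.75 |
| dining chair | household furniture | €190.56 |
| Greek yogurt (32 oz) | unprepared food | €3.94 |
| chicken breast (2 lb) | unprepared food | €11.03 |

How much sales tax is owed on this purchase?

€24.16

Scented candle €14.29: all other tangible goods → 3.25% → €0.46
Spiral notebook €4.46: all other tangible goods → 3.25% → €0.14
Orange juice (64 oz) €6.65: unprepared food → 3% → €0.20
Allergy tablets €14.63: over-the-counter medication → 7.25% → €1.06
Canvas tote bag €12.75: all other tangible goods → 3.25% → €0.41
Dining chair €190.56: household furniture → 7.75% + 3.5% surcharge = 11.25% → €21.44
Greek yogurt (32 oz) €3.94: unprepared food → 3% → €0.12
Chicken breast (2 lb) €11.03: unprepared food → 3% → €0.33
Total tax = €0.46 + €0.14 + €0.20 + €1.06 + €0.41 + €21.44 + €0.12 + €0.33 = €24.16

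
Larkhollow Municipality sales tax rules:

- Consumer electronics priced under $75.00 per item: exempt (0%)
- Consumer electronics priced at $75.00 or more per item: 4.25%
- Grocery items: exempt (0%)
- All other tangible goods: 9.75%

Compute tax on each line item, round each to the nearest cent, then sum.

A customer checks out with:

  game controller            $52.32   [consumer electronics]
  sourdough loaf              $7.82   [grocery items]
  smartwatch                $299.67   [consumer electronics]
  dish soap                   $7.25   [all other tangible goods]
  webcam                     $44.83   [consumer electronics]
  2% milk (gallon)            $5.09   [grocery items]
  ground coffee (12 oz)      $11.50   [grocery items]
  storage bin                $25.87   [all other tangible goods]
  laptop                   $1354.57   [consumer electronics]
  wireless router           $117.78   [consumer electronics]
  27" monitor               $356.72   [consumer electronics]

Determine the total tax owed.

Game controller $52.32: consumer electronics, under $75.00 → 0% → $0.00
Sourdough loaf $7.82: grocery items → 0% → $0.00
Smartwatch $299.67: consumer electronics, $75.00 or more → 4.25% → $12.74
Dish soap $7.25: all other tangible goods → 9.75% → $0.71
Webcam $44.83: consumer electronics, under $75.00 → 0% → $0.00
2% milk (gallon) $5.09: grocery items → 0% → $0.00
Ground coffee (12 oz) $11.50: grocery items → 0% → $0.00
Storage bin $25.87: all other tangible goods → 9.75% → $2.52
Laptop $1354.57: consumer electronics, $75.00 or more → 4.25% → $57.57
Wireless router $117.78: consumer electronics, $75.00 or more → 4.25% → $5.01
27" monitor $356.72: consumer electronics, $75.00 or more → 4.25% → $15.16
Total tax = $12.74 + $0.71 + $2.52 + $57.57 + $5.01 + $15.16 = $93.71

$93.71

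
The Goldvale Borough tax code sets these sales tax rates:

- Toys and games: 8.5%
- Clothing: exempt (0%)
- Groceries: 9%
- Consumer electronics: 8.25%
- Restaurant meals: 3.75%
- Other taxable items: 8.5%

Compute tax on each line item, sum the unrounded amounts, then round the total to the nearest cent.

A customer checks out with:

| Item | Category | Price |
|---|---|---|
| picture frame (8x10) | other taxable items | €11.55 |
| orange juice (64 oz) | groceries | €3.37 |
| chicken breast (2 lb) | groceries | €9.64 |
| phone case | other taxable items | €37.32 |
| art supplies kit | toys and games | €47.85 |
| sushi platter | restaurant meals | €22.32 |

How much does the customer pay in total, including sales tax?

Picture frame (8x10) €11.55: other taxable items → 8.5% → €0.98175
Orange juice (64 oz) €3.37: groceries → 9% → €0.3033
Chicken breast (2 lb) €9.64: groceries → 9% → €0.8676
Phone case €37.32: other taxable items → 8.5% → €3.1722
Art supplies kit €47.85: toys and games → 8.5% → €4.06725
Sushi platter €22.32: restaurant meals → 3.75% → €0.837
Subtotal = €132.05; unrounded tax = €10.2291 → €10.23; total due = €142.28

€142.28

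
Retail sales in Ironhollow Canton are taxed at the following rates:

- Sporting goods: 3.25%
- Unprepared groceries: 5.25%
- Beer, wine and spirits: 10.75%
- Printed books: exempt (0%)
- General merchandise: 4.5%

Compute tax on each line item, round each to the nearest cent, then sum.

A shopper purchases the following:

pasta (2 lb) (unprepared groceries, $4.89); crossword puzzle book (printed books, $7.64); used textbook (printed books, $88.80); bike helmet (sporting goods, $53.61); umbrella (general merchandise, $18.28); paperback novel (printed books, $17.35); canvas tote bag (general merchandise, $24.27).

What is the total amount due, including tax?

Pasta (2 lb) $4.89: unprepared groceries → 5.25% → $0.26
Crossword puzzle book $7.64: printed books → 0% → $0.00
Used textbook $88.80: printed books → 0% → $0.00
Bike helmet $53.61: sporting goods → 3.25% → $1.74
Umbrella $18.28: general merchandise → 4.5% → $0.82
Paperback novel $17.35: printed books → 0% → $0.00
Canvas tote bag $24.27: general merchandise → 4.5% → $1.09
Subtotal = $214.84; tax = $3.91; total due = $218.75

$218.75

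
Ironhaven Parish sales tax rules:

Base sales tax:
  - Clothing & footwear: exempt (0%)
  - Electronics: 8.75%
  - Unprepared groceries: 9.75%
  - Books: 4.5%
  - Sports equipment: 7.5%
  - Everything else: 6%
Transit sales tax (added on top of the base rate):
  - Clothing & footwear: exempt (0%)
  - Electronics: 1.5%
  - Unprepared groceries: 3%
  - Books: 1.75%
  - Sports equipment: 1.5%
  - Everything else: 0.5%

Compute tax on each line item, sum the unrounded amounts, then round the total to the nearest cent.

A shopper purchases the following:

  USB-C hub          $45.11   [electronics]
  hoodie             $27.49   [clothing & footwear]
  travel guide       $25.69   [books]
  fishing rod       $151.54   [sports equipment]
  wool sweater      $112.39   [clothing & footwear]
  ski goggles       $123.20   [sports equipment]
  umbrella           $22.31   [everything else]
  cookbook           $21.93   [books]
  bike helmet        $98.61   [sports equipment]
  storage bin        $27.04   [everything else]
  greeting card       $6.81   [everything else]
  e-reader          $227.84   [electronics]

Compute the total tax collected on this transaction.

USB-C hub $45.11: electronics → 8.75% + 1.5% transit = 10.25% → $4.623775
Hoodie $27.49: clothing & footwear → 0% + 0% transit = 0% → $0.00
Travel guide $25.69: books → 4.5% + 1.75% transit = 6.25% → $1.605625
Fishing rod $151.54: sports equipment → 7.5% + 1.5% transit = 9% → $13.6386
Wool sweater $112.39: clothing & footwear → 0% + 0% transit = 0% → $0.00
Ski goggles $123.20: sports equipment → 7.5% + 1.5% transit = 9% → $11.088
Umbrella $22.31: everything else → 6% + 0.5% transit = 6.5% → $1.45015
Cookbook $21.93: books → 4.5% + 1.75% transit = 6.25% → $1.370625
Bike helmet $98.61: sports equipment → 7.5% + 1.5% transit = 9% → $8.8749
Storage bin $27.04: everything else → 6% + 0.5% transit = 6.5% → $1.7576
Greeting card $6.81: everything else → 6% + 0.5% transit = 6.5% → $0.44265
E-reader $227.84: electronics → 8.75% + 1.5% transit = 10.25% → $23.3536
Unrounded tax sum = $68.205525 → $68.21

$68.21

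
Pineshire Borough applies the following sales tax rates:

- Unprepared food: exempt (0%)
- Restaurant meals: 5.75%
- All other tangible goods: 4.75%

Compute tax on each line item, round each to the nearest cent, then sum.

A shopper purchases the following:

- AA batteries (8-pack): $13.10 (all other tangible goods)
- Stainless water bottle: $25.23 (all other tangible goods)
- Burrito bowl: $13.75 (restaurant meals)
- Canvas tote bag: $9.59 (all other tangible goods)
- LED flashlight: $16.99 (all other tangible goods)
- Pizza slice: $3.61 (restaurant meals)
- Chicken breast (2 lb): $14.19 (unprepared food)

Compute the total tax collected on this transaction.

AA batteries (8-pack) $13.10: all other tangible goods → 4.75% → $0.62
Stainless water bottle $25.23: all other tangible goods → 4.75% → $1.20
Burrito bowl $13.75: restaurant meals → 5.75% → $0.79
Canvas tote bag $9.59: all other tangible goods → 4.75% → $0.46
LED flashlight $16.99: all other tangible goods → 4.75% → $0.81
Pizza slice $3.61: restaurant meals → 5.75% → $0.21
Chicken breast (2 lb) $14.19: unprepared food → 0% → $0.00
Total tax = $0.62 + $1.20 + $0.79 + $0.46 + $0.81 + $0.21 = $4.09

$4.09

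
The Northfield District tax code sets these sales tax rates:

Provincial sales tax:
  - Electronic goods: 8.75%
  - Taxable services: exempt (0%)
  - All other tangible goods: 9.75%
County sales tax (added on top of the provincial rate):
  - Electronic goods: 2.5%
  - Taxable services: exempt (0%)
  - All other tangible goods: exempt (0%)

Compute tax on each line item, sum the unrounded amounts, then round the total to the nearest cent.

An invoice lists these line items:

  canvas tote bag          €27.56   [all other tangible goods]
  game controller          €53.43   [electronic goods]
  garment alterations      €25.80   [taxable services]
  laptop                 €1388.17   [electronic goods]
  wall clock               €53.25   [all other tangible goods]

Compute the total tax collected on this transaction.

Canvas tote bag €27.56: all other tangible goods → 9.75% + 0% county = 9.75% → €2.6871
Game controller €53.43: electronic goods → 8.75% + 2.5% county = 11.25% → €6.010875
Garment alterations €25.80: taxable services → 0% + 0% county = 0% → €0.00
Laptop €1388.17: electronic goods → 8.75% + 2.5% county = 11.25% → €156.169125
Wall clock €53.25: all other tangible goods → 9.75% + 0% county = 9.75% → €5.191875
Unrounded tax sum = €170.058975 → €170.06

€170.06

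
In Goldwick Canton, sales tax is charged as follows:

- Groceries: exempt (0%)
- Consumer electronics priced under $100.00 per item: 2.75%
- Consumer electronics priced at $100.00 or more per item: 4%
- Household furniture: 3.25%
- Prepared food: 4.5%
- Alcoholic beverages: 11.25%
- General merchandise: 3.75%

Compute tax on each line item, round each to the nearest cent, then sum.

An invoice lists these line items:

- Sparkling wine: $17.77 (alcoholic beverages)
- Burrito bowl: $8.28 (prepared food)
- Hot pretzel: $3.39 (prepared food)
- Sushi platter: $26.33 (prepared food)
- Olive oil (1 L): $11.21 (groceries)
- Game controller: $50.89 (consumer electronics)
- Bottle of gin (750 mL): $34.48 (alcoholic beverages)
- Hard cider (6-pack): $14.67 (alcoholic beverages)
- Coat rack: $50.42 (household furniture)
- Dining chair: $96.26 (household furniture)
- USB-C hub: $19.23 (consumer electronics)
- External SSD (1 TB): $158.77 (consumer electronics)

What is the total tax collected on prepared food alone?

Burrito bowl $8.28: prepared food → 4.5% → $0.37
Hot pretzel $3.39: prepared food → 4.5% → $0.15
Sushi platter $26.33: prepared food → 4.5% → $1.18
Tax on prepared food = $0.37 + $0.15 + $1.18 = $1.70

$1.70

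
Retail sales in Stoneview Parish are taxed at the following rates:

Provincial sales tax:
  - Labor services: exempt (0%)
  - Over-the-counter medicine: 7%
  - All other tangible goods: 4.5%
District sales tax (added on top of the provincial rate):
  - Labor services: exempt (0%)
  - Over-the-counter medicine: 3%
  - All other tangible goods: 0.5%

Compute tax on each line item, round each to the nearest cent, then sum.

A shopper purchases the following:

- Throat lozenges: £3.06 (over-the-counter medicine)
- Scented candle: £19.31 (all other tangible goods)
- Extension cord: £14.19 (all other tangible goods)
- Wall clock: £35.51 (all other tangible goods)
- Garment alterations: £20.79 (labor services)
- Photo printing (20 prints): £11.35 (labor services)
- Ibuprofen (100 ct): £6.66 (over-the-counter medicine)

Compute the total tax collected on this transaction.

£4.44

Throat lozenges £3.06: over-the-counter medicine → 7% + 3% district = 10% → £0.31
Scented candle £19.31: all other tangible goods → 4.5% + 0.5% district = 5% → £0.97
Extension cord £14.19: all other tangible goods → 4.5% + 0.5% district = 5% → £0.71
Wall clock £35.51: all other tangible goods → 4.5% + 0.5% district = 5% → £1.78
Garment alterations £20.79: labor services → 0% + 0% district = 0% → £0.00
Photo printing (20 prints) £11.35: labor services → 0% + 0% district = 0% → £0.00
Ibuprofen (100 ct) £6.66: over-the-counter medicine → 7% + 3% district = 10% → £0.67
Total tax = £0.31 + £0.97 + £0.71 + £1.78 + £0.67 = £4.44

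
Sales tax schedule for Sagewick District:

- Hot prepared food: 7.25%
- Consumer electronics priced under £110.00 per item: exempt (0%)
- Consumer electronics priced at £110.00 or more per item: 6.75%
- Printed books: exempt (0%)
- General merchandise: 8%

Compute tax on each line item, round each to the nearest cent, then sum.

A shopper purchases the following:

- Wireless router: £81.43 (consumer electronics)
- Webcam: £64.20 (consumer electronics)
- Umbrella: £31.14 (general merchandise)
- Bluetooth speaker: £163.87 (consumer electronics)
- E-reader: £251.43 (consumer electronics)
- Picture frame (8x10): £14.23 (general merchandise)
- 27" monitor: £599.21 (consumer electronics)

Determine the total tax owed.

Wireless router £81.43: consumer electronics, under £110.00 → 0% → £0.00
Webcam £64.20: consumer electronics, under £110.00 → 0% → £0.00
Umbrella £31.14: general merchandise → 8% → £2.49
Bluetooth speaker £163.87: consumer electronics, £110.00 or more → 6.75% → £11.06
E-reader £251.43: consumer electronics, £110.00 or more → 6.75% → £16.97
Picture frame (8x10) £14.23: general merchandise → 8% → £1.14
27" monitor £599.21: consumer electronics, £110.00 or more → 6.75% → £40.45
Total tax = £2.49 + £11.06 + £16.97 + £1.14 + £40.45 = £72.11

£72.11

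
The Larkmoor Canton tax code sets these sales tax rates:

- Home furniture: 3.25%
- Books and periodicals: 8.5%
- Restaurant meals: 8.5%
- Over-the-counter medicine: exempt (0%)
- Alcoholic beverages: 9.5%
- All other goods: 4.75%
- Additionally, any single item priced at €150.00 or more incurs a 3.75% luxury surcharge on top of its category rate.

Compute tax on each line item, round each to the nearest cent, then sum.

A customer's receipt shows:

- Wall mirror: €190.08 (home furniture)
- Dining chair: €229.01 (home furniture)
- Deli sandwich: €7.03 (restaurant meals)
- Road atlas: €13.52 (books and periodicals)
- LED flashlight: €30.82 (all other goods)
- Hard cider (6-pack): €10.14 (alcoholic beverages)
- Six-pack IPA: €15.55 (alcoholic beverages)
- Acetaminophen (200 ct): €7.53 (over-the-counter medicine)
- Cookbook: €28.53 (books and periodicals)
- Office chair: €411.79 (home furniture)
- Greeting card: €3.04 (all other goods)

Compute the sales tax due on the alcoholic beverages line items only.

Hard cider (6-pack) €10.14: alcoholic beverages → 9.5% → €0.96
Six-pack IPA €15.55: alcoholic beverages → 9.5% → €1.48
Tax on alcoholic beverages = €0.96 + €1.48 = €2.44

€2.44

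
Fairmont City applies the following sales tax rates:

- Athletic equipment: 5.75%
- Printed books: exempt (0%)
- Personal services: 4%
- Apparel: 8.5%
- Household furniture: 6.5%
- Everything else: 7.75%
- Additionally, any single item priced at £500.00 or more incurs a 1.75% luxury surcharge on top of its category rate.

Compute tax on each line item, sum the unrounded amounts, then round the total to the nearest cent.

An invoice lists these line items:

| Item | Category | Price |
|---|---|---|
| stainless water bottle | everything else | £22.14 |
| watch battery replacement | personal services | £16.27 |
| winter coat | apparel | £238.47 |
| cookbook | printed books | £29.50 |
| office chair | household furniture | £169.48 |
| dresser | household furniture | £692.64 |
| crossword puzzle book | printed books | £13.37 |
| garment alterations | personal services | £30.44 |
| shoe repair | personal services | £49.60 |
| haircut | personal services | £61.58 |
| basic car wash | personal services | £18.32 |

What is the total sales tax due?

£97.19

Stainless water bottle £22.14: everything else → 7.75% → £1.71585
Watch battery replacement £16.27: personal services → 4% → £0.6508
Winter coat £238.47: apparel → 8.5% → £20.26995
Cookbook £29.50: printed books → 0% → £0.00
Office chair £169.48: household furniture → 6.5% → £11.0162
Dresser £692.64: household furniture → 6.5% + 1.75% surcharge = 8.25% → £57.1428
Crossword puzzle book £13.37: printed books → 0% → £0.00
Garment alterations £30.44: personal services → 4% → £1.2176
Shoe repair £49.60: personal services → 4% → £1.984
Haircut £61.58: personal services → 4% → £2.4632
Basic car wash £18.32: personal services → 4% → £0.7328
Unrounded tax sum = £97.1932 → £97.19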